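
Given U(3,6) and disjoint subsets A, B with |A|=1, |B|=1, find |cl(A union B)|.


|A union B| = 1 + 1 = 2 (disjoint).
In U(3,6), cl(S) = S if |S| < 3, else cl(S) = E.
Since 2 < 3, cl(A union B) = A union B.
|cl(A union B)| = 2.

2


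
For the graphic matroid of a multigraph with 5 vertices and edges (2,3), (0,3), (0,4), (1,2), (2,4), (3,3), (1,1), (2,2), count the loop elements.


In a graphic matroid, a loop is a self-loop edge (u,u) with rank 0.
Examining all 8 edges for self-loops...
Self-loops found: (3,3), (1,1), (2,2)
Number of loops = 3.

3


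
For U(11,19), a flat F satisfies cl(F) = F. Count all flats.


Flats of U(11,19): every subset of size < 11 is a flat, plus E itself.
Count = C(19,0) + C(19,1) + C(19,2) + C(19,3) + C(19,4) + C(19,5) + C(19,6) + C(19,7) + C(19,8) + C(19,9) + C(19,10) + 1
     = 1 + 19 + 171 + 969 + 3876 + 11628 + 27132 + 50388 + 75582 + 92378 + 92378 + 1
     = 354523.

354523


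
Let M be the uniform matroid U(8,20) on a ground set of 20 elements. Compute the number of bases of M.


Bases of U(8,20) are all 8-element subsets of the 20-element ground set.
Number of bases = C(20,8).
C(20,8) = 20! / (8! * 12!) = 125970.

125970


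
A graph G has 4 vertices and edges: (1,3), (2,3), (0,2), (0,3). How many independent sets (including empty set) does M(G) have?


An independent set in a graphic matroid is an acyclic edge subset.
G has 4 vertices and 4 edges.
Enumerate all 2^4 = 16 subsets, checking for acyclicity.
Total independent sets = 14.

14


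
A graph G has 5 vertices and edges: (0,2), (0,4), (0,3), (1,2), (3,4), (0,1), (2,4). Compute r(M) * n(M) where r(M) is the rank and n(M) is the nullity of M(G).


r(M) = |V| - c = 5 - 1 = 4.
nullity = |E| - r(M) = 7 - 4 = 3.
Product = 4 * 3 = 12.

12


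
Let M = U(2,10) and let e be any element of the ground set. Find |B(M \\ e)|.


Deleting e from U(2,10) gives U(2,9) since n > r.
Bases of U(2,9) = C(9,2) = 9! / (2! * 7!) = 36.

36


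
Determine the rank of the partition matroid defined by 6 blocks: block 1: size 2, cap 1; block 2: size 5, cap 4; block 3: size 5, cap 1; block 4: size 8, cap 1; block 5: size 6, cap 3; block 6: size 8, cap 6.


Rank of a partition matroid = sum of min(|Si|, ci) for each block.
= min(2,1) + min(5,4) + min(5,1) + min(8,1) + min(6,3) + min(8,6)
= 1 + 4 + 1 + 1 + 3 + 6
= 16.

16


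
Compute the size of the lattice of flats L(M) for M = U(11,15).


Flats of U(11,15): every subset of size < 11 is a flat, plus E itself.
Count = (15 choose 0) + (15 choose 1) + (15 choose 2) + (15 choose 3) + (15 choose 4) + (15 choose 5) + (15 choose 6) + (15 choose 7) + (15 choose 8) + (15 choose 9) + (15 choose 10) + 1
     = 1 + 15 + 105 + 455 + 1365 + 3003 + 5005 + 6435 + 6435 + 5005 + 3003 + 1
     = 30828.

30828


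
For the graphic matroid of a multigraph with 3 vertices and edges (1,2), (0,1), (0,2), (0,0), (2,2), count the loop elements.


In a graphic matroid, a loop is a self-loop edge (u,u) with rank 0.
Examining all 5 edges for self-loops...
Self-loops found: (0,0), (2,2)
Number of loops = 2.

2


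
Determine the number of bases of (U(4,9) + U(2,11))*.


(M1+M2)* = M1* + M2*.
M1* = U(5,9), bases: C(9,5) = 126.
M2* = U(9,11), bases: C(11,9) = 55.
|B(M*)| = 126 * 55 = 6930.

6930


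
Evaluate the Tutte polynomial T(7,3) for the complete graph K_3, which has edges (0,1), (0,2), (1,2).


T(K_3; x,y) = x^2 + x + y.
T(7,3) = 49 + 7 + 3 = 59.

59


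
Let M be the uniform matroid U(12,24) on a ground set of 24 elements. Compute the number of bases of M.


Bases of U(12,24) are all 12-element subsets of the 24-element ground set.
Number of bases = C(24,12).
C(24,12) = 2704156.

2704156


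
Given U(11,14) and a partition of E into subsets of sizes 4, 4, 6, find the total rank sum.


r(Ai) = min(|Ai|, 11) for each part.
Sum = min(4,11) + min(4,11) + min(6,11)
    = 4 + 4 + 6
    = 14.

14


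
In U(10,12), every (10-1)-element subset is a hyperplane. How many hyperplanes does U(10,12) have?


Hyperplanes of U(10,12) are flats of rank 9.
In a uniform matroid, these are exactly the (9)-element subsets.
Count = C(12,9) = 12! / (9! * 3!) = 220.

220


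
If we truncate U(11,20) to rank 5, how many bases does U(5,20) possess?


Truncating U(11,20) to rank 5 gives U(5,20).
Bases of U(5,20) are all 5-element subsets of 20 elements.
Number of bases = C(20,5) = 20! / (5! * 15!) = 15504.

15504


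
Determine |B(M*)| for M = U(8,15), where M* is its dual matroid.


The dual of U(r,n) is U(n-r, n) = U(7,15).
Bases of U(7,15) are all (7)-element subsets.
|B(M*)| = C(15,7) = 15! / (7! * 8!) = 6435.

6435


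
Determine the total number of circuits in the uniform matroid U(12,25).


In U(12,25), circuits are the (13)-element subsets.
Any set of 13 elements is dependent, and removing any one element gives
an independent set of size 12, so it is a minimal dependent set.
Number of circuits = (25 choose 13) = 5200300.

5200300


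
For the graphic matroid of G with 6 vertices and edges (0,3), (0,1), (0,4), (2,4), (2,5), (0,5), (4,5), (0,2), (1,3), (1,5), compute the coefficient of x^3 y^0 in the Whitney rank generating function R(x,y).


R(x,y) = sum over A in 2^E of x^(r(E)-r(A)) * y^(|A|-r(A)).
G has 6 vertices, 10 edges. r(E) = 5.
Enumerate all 2^10 = 1024 subsets.
Count subsets with r(E)-r(A)=3 and |A|-r(A)=0: 45.

45


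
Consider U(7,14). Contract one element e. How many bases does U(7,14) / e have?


Contracting e from U(7,14) gives U(6,13).
Bases of U(6,13) = (13 choose 6) = 1716.

1716


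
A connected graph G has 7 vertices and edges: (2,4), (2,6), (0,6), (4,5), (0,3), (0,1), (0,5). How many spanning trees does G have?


By Kirchhoff's matrix tree theorem, the number of spanning trees equals
the determinant of any cofactor of the Laplacian matrix L.
G has 7 vertices and 7 edges.
Computing the (6 x 6) cofactor determinant gives 5.

5


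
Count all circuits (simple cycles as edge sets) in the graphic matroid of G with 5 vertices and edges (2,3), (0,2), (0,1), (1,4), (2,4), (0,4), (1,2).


A circuit in a graphic matroid = edge set of a simple cycle.
G has 5 vertices and 7 edges.
Enumerating all minimal edge subsets forming cycles...
Total circuits found: 7.

7


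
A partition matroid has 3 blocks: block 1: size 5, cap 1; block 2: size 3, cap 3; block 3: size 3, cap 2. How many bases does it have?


A basis picks exactly ci elements from block i.
Number of bases = product of C(|Si|, ci).
= C(5,1) * C(3,3) * C(3,2)
= 5 * 1 * 3
= 15.

15


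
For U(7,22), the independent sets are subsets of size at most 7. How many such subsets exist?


Independent sets of U(7,22) are all subsets of size <= 7.
Count = C(22,0) + C(22,1) + C(22,2) + C(22,3) + C(22,4) + C(22,5) + C(22,6) + C(22,7)
     = 1 + 22 + 231 + 1540 + 7315 + 26334 + 74613 + 170544
     = 280600.

280600


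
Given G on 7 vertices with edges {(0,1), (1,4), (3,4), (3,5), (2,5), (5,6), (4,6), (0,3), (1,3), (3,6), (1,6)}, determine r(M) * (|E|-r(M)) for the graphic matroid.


r(M) = |V| - c = 7 - 1 = 6.
nullity = |E| - r(M) = 11 - 6 = 5.
Product = 6 * 5 = 30.

30


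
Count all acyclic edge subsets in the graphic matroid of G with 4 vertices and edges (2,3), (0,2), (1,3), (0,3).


An independent set in a graphic matroid is an acyclic edge subset.
G has 4 vertices and 4 edges.
Enumerate all 2^4 = 16 subsets, checking for acyclicity.
Total independent sets = 14.

14


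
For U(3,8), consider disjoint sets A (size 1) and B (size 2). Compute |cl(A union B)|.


|A union B| = 1 + 2 = 3 (disjoint).
In U(3,8), cl(S) = S if |S| < 3, else cl(S) = E.
Since 3 >= 3, cl(A union B) = E.
|cl(A union B)| = 8.

8


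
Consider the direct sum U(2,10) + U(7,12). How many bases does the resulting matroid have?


Bases of a direct sum M1 + M2: |B| = |B(M1)| * |B(M2)|.
|B(U(2,10))| = C(10,2) = 45.
|B(U(7,12))| = C(12,7) = 792.
Total bases = 45 * 792 = 35640.

35640


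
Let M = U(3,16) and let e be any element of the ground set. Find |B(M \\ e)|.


Deleting e from U(3,16) gives U(3,15) since n > r.
Bases of U(3,15) = C(15,3) = (15 * 14 * 13) / (1 * 2 * 3) = 455.

455


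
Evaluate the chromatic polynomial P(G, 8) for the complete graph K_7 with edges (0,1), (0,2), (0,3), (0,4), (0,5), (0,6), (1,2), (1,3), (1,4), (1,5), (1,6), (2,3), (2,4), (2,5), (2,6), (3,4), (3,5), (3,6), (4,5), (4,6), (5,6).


P(K_7, k) = k(k-1)(k-2)...(k-6).
P(8) = (8) * (7) * (6) * (5) * (4) * (3) * (2) = 40320.

40320


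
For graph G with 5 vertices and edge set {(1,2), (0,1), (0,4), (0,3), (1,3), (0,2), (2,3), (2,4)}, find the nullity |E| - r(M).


Cycle rank (nullity) = |E| - r(M) = |E| - (|V| - c).
|E| = 8, |V| = 5, c = 1.
Nullity = 8 - (5 - 1) = 8 - 4 = 4.

4


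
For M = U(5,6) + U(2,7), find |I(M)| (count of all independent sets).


For a direct sum, |I(M1+M2)| = |I(M1)| * |I(M2)|.
|I(U(5,6))| = sum C(6,k) for k=0..5 = 63.
|I(U(2,7))| = sum C(7,k) for k=0..2 = 29.
Total = 63 * 29 = 1827.

1827


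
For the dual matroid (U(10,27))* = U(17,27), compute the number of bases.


The dual of U(r,n) is U(n-r, n) = U(17,27).
Bases of U(17,27) are all (17)-element subsets.
|B(M*)| = C(27,17) = 27! / (17! * 10!) = 8436285.

8436285


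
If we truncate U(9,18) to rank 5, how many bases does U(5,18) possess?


Truncating U(9,18) to rank 5 gives U(5,18).
Bases of U(5,18) are all 5-element subsets of 18 elements.
Number of bases = C(18,5) = 8568.

8568


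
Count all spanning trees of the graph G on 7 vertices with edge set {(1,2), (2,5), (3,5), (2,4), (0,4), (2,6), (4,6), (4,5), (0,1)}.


By Kirchhoff's matrix tree theorem, the number of spanning trees equals
the determinant of any cofactor of the Laplacian matrix L.
G has 7 vertices and 9 edges.
Computing the (6 x 6) cofactor determinant gives 28.

28


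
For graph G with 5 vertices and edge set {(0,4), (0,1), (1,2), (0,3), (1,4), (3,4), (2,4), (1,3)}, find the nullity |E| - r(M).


Cycle rank (nullity) = |E| - r(M) = |E| - (|V| - c).
|E| = 8, |V| = 5, c = 1.
Nullity = 8 - (5 - 1) = 8 - 4 = 4.

4


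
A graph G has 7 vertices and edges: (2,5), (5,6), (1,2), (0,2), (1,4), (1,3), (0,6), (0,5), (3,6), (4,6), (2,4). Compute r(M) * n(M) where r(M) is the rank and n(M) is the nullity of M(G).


r(M) = |V| - c = 7 - 1 = 6.
nullity = |E| - r(M) = 11 - 6 = 5.
Product = 6 * 5 = 30.

30


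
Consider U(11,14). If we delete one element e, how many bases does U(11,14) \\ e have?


Deleting e from U(11,14) gives U(11,13) since n > r.
Bases of U(11,13) = C(13,11) = 78.

78


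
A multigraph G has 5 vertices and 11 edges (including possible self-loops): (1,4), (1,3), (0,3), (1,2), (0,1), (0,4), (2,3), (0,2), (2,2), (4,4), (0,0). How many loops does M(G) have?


In a graphic matroid, a loop is a self-loop edge (u,u) with rank 0.
Examining all 11 edges for self-loops...
Self-loops found: (2,2), (4,4), (0,0)
Number of loops = 3.

3


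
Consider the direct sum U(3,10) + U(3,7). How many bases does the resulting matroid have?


Bases of a direct sum M1 + M2: |B| = |B(M1)| * |B(M2)|.
|B(U(3,10))| = C(10,3) = 120.
|B(U(3,7))| = C(7,3) = 35.
Total bases = 120 * 35 = 4200.

4200


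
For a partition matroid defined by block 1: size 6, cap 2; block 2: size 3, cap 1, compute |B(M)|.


A basis picks exactly ci elements from block i.
Number of bases = product of C(|Si|, ci).
= C(6,2) * C(3,1)
= 15 * 3
= 45.

45


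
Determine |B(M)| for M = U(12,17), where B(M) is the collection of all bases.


Bases of U(12,17) are all 12-element subsets of the 17-element ground set.
Number of bases = C(17,12).
C(17,12) = 6188.

6188


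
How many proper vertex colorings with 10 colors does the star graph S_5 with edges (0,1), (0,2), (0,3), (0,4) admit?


P(tree, k) = k * (k-1)^(4) for any tree on 5 vertices.
P(10) = 10 * 9^4 = 10 * 6561 = 65610.

65610


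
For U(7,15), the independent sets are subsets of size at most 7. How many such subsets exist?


Independent sets of U(7,15) are all subsets of size <= 7.
Count = (15 choose 0) + (15 choose 1) + (15 choose 2) + (15 choose 3) + (15 choose 4) + (15 choose 5) + (15 choose 6) + (15 choose 7)
     = 1 + 15 + 105 + 455 + 1365 + 3003 + 5005 + 6435
     = 16384.

16384


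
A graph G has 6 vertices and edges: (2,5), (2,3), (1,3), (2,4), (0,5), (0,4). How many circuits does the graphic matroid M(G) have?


A circuit in a graphic matroid = edge set of a simple cycle.
G has 6 vertices and 6 edges.
Enumerating all minimal edge subsets forming cycles...
Total circuits found: 1.

1


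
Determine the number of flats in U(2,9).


Flats of U(2,9): every subset of size < 2 is a flat, plus E itself.
Count = C(9,0) + C(9,1) + 1
     = 1 + 9 + 1
     = 11.

11


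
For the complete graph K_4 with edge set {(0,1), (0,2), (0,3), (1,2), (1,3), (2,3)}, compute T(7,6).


T(K_4; x,y) = x^3 + 3x^2 + 4xy + 2x + y^3 + 3y^2 + 2y.
Substituting x=7, y=6:
= 343 + 147 + 168 + 14 + 216 + 108 + 12
= 1008.

1008


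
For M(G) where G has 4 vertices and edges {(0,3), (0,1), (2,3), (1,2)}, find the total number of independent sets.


An independent set in a graphic matroid is an acyclic edge subset.
G has 4 vertices and 4 edges.
Enumerate all 2^4 = 16 subsets, checking for acyclicity.
Total independent sets = 15.

15


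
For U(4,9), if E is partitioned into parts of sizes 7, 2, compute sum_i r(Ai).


r(Ai) = min(|Ai|, 4) for each part.
Sum = min(7,4) + min(2,4)
    = 4 + 2
    = 6.

6


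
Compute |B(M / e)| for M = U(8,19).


Contracting e from U(8,19) gives U(7,18).
Bases of U(7,18) = C(18,7) = 18! / (7! * 11!) = 31824.

31824


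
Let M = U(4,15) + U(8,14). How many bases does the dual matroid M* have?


(M1+M2)* = M1* + M2*.
M1* = U(11,15), bases: C(15,11) = 1365.
M2* = U(6,14), bases: C(14,6) = 3003.
|B(M*)| = 1365 * 3003 = 4099095.

4099095


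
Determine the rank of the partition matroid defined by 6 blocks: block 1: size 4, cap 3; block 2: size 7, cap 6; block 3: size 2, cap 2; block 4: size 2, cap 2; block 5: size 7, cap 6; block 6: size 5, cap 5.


Rank of a partition matroid = sum of min(|Si|, ci) for each block.
= min(4,3) + min(7,6) + min(2,2) + min(2,2) + min(7,6) + min(5,5)
= 3 + 6 + 2 + 2 + 6 + 5
= 24.

24


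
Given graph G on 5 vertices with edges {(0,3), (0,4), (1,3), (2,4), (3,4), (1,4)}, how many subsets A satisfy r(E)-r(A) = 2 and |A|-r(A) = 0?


R(x,y) = sum over A in 2^E of x^(r(E)-r(A)) * y^(|A|-r(A)).
G has 5 vertices, 6 edges. r(E) = 4.
Enumerate all 2^6 = 64 subsets.
Count subsets with r(E)-r(A)=2 and |A|-r(A)=0: 15.

15


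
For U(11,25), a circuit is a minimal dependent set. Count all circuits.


In U(11,25), circuits are the (12)-element subsets.
Any set of 12 elements is dependent, and removing any one element gives
an independent set of size 11, so it is a minimal dependent set.
Number of circuits = C(25,12) = 25! / (12! * 13!) = 5200300.

5200300


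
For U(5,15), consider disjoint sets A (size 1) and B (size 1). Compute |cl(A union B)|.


|A union B| = 1 + 1 = 2 (disjoint).
In U(5,15), cl(S) = S if |S| < 5, else cl(S) = E.
Since 2 < 5, cl(A union B) = A union B.
|cl(A union B)| = 2.

2


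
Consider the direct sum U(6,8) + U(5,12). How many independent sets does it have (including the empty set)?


For a direct sum, |I(M1+M2)| = |I(M1)| * |I(M2)|.
|I(U(6,8))| = sum C(8,k) for k=0..6 = 247.
|I(U(5,12))| = sum C(12,k) for k=0..5 = 1586.
Total = 247 * 1586 = 391742.

391742


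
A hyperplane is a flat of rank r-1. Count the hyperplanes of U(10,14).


Hyperplanes of U(10,14) are flats of rank 9.
In a uniform matroid, these are exactly the (9)-element subsets.
Count = (14 choose 9) = 2002.

2002


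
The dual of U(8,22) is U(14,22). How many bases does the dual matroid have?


The dual of U(r,n) is U(n-r, n) = U(14,22).
Bases of U(14,22) are all (14)-element subsets.
|B(M*)| = C(22,14) = 319770.

319770


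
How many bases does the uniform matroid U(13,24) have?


Bases of U(13,24) are all 13-element subsets of the 24-element ground set.
Number of bases = C(24,13).
C(24,13) = 2496144.

2496144


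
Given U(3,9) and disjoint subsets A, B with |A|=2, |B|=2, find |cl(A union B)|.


|A union B| = 2 + 2 = 4 (disjoint).
In U(3,9), cl(S) = S if |S| < 3, else cl(S) = E.
Since 4 >= 3, cl(A union B) = E.
|cl(A union B)| = 9.

9


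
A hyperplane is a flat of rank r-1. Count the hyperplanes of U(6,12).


Hyperplanes of U(6,12) are flats of rank 5.
In a uniform matroid, these are exactly the (5)-element subsets.
Count = C(12,5) = 792.

792


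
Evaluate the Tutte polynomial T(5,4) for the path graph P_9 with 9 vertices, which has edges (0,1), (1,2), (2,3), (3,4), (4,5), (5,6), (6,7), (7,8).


A path on 9 vertices is a tree with 8 edges.
T(x,y) = x^(8) for any tree.
T(5,4) = 5^8 = 390625.

390625


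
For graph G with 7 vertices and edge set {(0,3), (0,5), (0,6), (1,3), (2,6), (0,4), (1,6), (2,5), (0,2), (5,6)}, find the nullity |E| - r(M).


Cycle rank (nullity) = |E| - r(M) = |E| - (|V| - c).
|E| = 10, |V| = 7, c = 1.
Nullity = 10 - (7 - 1) = 10 - 6 = 4.

4


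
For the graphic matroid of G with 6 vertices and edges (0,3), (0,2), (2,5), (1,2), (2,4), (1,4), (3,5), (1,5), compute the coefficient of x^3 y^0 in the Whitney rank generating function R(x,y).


R(x,y) = sum over A in 2^E of x^(r(E)-r(A)) * y^(|A|-r(A)).
G has 6 vertices, 8 edges. r(E) = 5.
Enumerate all 2^8 = 256 subsets.
Count subsets with r(E)-r(A)=3 and |A|-r(A)=0: 28.

28


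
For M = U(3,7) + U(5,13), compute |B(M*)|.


(M1+M2)* = M1* + M2*.
M1* = U(4,7), bases: C(7,4) = 35.
M2* = U(8,13), bases: C(13,8) = 1287.
|B(M*)| = 35 * 1287 = 45045.

45045


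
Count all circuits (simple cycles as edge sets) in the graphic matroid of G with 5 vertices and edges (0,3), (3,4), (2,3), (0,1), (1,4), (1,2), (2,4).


A circuit in a graphic matroid = edge set of a simple cycle.
G has 5 vertices and 7 edges.
Enumerating all minimal edge subsets forming cycles...
Total circuits found: 7.

7


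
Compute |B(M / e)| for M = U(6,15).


Contracting e from U(6,15) gives U(5,14).
Bases of U(5,14) = (14 choose 5) = 2002.

2002


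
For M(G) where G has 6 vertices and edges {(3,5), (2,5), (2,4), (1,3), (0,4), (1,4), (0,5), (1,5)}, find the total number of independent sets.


An independent set in a graphic matroid is an acyclic edge subset.
G has 6 vertices and 8 edges.
Enumerate all 2^8 = 256 subsets, checking for acyclicity.
Total independent sets = 186.

186


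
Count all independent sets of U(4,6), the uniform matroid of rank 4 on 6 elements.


Independent sets of U(4,6) are all subsets of size <= 4.
Count = (6 choose 0) + (6 choose 1) + (6 choose 2) + (6 choose 3) + (6 choose 4)
     = 1 + 6 + 15 + 20 + 15
     = 57.

57


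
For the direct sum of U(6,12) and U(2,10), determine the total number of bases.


Bases of a direct sum M1 + M2: |B| = |B(M1)| * |B(M2)|.
|B(U(6,12))| = C(12,6) = 924.
|B(U(2,10))| = C(10,2) = 45.
Total bases = 924 * 45 = 41580.

41580


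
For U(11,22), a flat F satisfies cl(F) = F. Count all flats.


Flats of U(11,22): every subset of size < 11 is a flat, plus E itself.
Count = C(22,0) + C(22,1) + C(22,2) + C(22,3) + C(22,4) + C(22,5) + C(22,6) + C(22,7) + C(22,8) + C(22,9) + C(22,10) + 1
     = 1 + 22 + 231 + 1540 + 7315 + 26334 + 74613 + 170544 + 319770 + 497420 + 646646 + 1
     = 1744437.

1744437


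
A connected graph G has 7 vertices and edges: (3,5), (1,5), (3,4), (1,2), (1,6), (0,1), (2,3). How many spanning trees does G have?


By Kirchhoff's matrix tree theorem, the number of spanning trees equals
the determinant of any cofactor of the Laplacian matrix L.
G has 7 vertices and 7 edges.
Computing the (6 x 6) cofactor determinant gives 4.

4


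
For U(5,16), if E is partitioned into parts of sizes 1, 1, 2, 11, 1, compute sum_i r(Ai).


r(Ai) = min(|Ai|, 5) for each part.
Sum = min(1,5) + min(1,5) + min(2,5) + min(11,5) + min(1,5)
    = 1 + 1 + 2 + 5 + 1
    = 10.

10


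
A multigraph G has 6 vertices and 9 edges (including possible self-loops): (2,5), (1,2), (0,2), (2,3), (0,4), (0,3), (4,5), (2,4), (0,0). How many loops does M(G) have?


In a graphic matroid, a loop is a self-loop edge (u,u) with rank 0.
Examining all 9 edges for self-loops...
Self-loops found: (0,0)
Number of loops = 1.

1


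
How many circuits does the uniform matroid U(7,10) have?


In U(7,10), circuits are the (8)-element subsets.
Any set of 8 elements is dependent, and removing any one element gives
an independent set of size 7, so it is a minimal dependent set.
Number of circuits = (10 choose 8) = 45.

45


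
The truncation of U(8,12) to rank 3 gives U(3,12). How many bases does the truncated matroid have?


Truncating U(8,12) to rank 3 gives U(3,12).
Bases of U(3,12) are all 3-element subsets of 12 elements.
Number of bases = C(12,3) = (12 * 11 * 10) / (1 * 2 * 3) = 220.

220


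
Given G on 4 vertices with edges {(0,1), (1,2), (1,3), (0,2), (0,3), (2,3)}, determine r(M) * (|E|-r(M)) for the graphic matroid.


r(M) = |V| - c = 4 - 1 = 3.
nullity = |E| - r(M) = 6 - 3 = 3.
Product = 3 * 3 = 9.

9


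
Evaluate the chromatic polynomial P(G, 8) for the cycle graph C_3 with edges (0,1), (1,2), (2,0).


P(C_3, k) = (k-1)^3 + (-1)^3*(k-1).
P(8) = (7)^3 - 7
= 343 - 7 = 336.

336


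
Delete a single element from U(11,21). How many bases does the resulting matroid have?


Deleting e from U(11,21) gives U(11,20) since n > r.
Bases of U(11,20) = C(20,11) = 167960.

167960


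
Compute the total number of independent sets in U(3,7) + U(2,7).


For a direct sum, |I(M1+M2)| = |I(M1)| * |I(M2)|.
|I(U(3,7))| = sum C(7,k) for k=0..3 = 64.
|I(U(2,7))| = sum C(7,k) for k=0..2 = 29.
Total = 64 * 29 = 1856.

1856


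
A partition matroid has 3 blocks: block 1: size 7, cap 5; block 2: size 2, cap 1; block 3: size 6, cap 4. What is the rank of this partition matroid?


Rank of a partition matroid = sum of min(|Si|, ci) for each block.
= min(7,5) + min(2,1) + min(6,4)
= 5 + 1 + 4
= 10.

10


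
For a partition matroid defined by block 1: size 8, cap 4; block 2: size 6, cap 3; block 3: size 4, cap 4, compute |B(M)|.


A basis picks exactly ci elements from block i.
Number of bases = product of C(|Si|, ci).
= C(8,4) * C(6,3) * C(4,4)
= 70 * 20 * 1
= 1400.

1400


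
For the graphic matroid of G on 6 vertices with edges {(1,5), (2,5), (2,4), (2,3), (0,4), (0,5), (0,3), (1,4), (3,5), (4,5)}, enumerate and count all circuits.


A circuit in a graphic matroid = edge set of a simple cycle.
G has 6 vertices and 10 edges.
Enumerating all minimal edge subsets forming cycles...
Total circuits found: 20.

20


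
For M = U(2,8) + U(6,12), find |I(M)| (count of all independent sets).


For a direct sum, |I(M1+M2)| = |I(M1)| * |I(M2)|.
|I(U(2,8))| = sum C(8,k) for k=0..2 = 37.
|I(U(6,12))| = sum C(12,k) for k=0..6 = 2510.
Total = 37 * 2510 = 92870.

92870


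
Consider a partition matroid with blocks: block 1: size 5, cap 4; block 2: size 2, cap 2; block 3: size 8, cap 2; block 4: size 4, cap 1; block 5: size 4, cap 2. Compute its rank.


Rank of a partition matroid = sum of min(|Si|, ci) for each block.
= min(5,4) + min(2,2) + min(8,2) + min(4,1) + min(4,2)
= 4 + 2 + 2 + 1 + 2
= 11.

11


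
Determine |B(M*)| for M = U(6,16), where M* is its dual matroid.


The dual of U(r,n) is U(n-r, n) = U(10,16).
Bases of U(10,16) are all (10)-element subsets.
|B(M*)| = C(16,10) = 8008.

8008


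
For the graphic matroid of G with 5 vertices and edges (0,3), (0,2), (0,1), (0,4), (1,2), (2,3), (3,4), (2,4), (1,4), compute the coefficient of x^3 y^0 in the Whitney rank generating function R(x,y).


R(x,y) = sum over A in 2^E of x^(r(E)-r(A)) * y^(|A|-r(A)).
G has 5 vertices, 9 edges. r(E) = 4.
Enumerate all 2^9 = 512 subsets.
Count subsets with r(E)-r(A)=3 and |A|-r(A)=0: 9.

9


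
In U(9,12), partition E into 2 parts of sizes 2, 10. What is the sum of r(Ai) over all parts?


r(Ai) = min(|Ai|, 9) for each part.
Sum = min(2,9) + min(10,9)
    = 2 + 9
    = 11.

11


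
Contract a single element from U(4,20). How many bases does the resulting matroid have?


Contracting e from U(4,20) gives U(3,19).
Bases of U(3,19) = C(19,3) = 19! / (3! * 16!) = 969.

969


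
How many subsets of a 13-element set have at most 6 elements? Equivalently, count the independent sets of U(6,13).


Independent sets of U(6,13) are all subsets of size <= 6.
Count = C(13,0) + C(13,1) + C(13,2) + C(13,3) + C(13,4) + C(13,5) + C(13,6)
     = 1 + 13 + 78 + 286 + 715 + 1287 + 1716
     = 4096.

4096


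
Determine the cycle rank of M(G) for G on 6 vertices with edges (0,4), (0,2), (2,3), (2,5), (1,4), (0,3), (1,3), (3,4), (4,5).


Cycle rank (nullity) = |E| - r(M) = |E| - (|V| - c).
|E| = 9, |V| = 6, c = 1.
Nullity = 9 - (6 - 1) = 9 - 5 = 4.

4


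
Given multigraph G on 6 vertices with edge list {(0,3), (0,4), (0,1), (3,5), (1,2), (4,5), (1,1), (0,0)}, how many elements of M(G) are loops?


In a graphic matroid, a loop is a self-loop edge (u,u) with rank 0.
Examining all 8 edges for self-loops...
Self-loops found: (1,1), (0,0)
Number of loops = 2.

2


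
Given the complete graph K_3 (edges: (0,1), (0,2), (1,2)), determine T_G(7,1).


T(K_3; x,y) = x^2 + x + y.
T(7,1) = 49 + 7 + 1 = 57.

57


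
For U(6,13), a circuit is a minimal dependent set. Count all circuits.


In U(6,13), circuits are the (7)-element subsets.
Any set of 7 elements is dependent, and removing any one element gives
an independent set of size 6, so it is a minimal dependent set.
Number of circuits = (13 choose 7) = 1716.

1716


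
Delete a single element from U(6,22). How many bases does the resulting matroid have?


Deleting e from U(6,22) gives U(6,21) since n > r.
Bases of U(6,21) = C(21,6) = 21! / (6! * 15!) = 54264.

54264


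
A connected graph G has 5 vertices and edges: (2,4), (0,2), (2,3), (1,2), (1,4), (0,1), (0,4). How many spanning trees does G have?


By Kirchhoff's matrix tree theorem, the number of spanning trees equals
the determinant of any cofactor of the Laplacian matrix L.
G has 5 vertices and 7 edges.
Computing the (4 x 4) cofactor determinant gives 16.

16


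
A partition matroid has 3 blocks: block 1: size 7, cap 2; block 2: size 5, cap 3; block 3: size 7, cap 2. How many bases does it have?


A basis picks exactly ci elements from block i.
Number of bases = product of C(|Si|, ci).
= C(7,2) * C(5,3) * C(7,2)
= 21 * 10 * 21
= 4410.

4410


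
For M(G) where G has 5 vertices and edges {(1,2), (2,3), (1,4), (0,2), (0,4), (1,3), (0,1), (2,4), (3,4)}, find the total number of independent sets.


An independent set in a graphic matroid is an acyclic edge subset.
G has 5 vertices and 9 edges.
Enumerate all 2^9 = 512 subsets, checking for acyclicity.
Total independent sets = 198.

198


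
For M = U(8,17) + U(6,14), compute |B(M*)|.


(M1+M2)* = M1* + M2*.
M1* = U(9,17), bases: C(17,9) = 24310.
M2* = U(8,14), bases: C(14,8) = 3003.
|B(M*)| = 24310 * 3003 = 73002930.

73002930


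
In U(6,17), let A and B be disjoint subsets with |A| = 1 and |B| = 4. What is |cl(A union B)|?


|A union B| = 1 + 4 = 5 (disjoint).
In U(6,17), cl(S) = S if |S| < 6, else cl(S) = E.
Since 5 < 6, cl(A union B) = A union B.
|cl(A union B)| = 5.

5


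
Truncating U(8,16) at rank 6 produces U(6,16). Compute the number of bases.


Truncating U(8,16) to rank 6 gives U(6,16).
Bases of U(6,16) are all 6-element subsets of 16 elements.
Number of bases = (16 choose 6) = 8008.

8008


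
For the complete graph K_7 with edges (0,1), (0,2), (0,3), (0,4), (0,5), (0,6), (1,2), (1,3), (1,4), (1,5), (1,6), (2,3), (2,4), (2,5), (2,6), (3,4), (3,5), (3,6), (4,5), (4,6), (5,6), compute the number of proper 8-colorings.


P(K_7, k) = k(k-1)(k-2)...(k-6).
P(8) = (8) * (7) * (6) * (5) * (4) * (3) * (2) = 40320.

40320


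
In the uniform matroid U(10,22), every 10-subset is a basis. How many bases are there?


Bases of U(10,22) are all 10-element subsets of the 22-element ground set.
Number of bases = C(22,10).
(22 choose 10) = 646646.

646646


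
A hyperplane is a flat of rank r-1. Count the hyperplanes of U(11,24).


Hyperplanes of U(11,24) are flats of rank 10.
In a uniform matroid, these are exactly the (10)-element subsets.
Count = (24 choose 10) = 1961256.

1961256


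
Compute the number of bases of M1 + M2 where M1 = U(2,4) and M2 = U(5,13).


Bases of a direct sum M1 + M2: |B| = |B(M1)| * |B(M2)|.
|B(U(2,4))| = C(4,2) = 6.
|B(U(5,13))| = C(13,5) = 1287.
Total bases = 6 * 1287 = 7722.

7722


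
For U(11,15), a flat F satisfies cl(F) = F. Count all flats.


Flats of U(11,15): every subset of size < 11 is a flat, plus E itself.
Count = C(15,0) + C(15,1) + C(15,2) + C(15,3) + C(15,4) + C(15,5) + C(15,6) + C(15,7) + C(15,8) + C(15,9) + C(15,10) + 1
     = 1 + 15 + 105 + 455 + 1365 + 3003 + 5005 + 6435 + 6435 + 5005 + 3003 + 1
     = 30828.

30828


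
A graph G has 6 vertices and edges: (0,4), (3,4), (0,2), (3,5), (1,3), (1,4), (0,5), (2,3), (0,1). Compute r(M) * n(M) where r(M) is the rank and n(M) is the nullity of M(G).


r(M) = |V| - c = 6 - 1 = 5.
nullity = |E| - r(M) = 9 - 5 = 4.
Product = 5 * 4 = 20.

20


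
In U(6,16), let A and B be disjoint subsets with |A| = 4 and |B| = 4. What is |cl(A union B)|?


|A union B| = 4 + 4 = 8 (disjoint).
In U(6,16), cl(S) = S if |S| < 6, else cl(S) = E.
Since 8 >= 6, cl(A union B) = E.
|cl(A union B)| = 16.

16


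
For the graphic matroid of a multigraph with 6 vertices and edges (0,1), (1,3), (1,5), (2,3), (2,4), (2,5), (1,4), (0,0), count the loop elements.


In a graphic matroid, a loop is a self-loop edge (u,u) with rank 0.
Examining all 8 edges for self-loops...
Self-loops found: (0,0)
Number of loops = 1.

1


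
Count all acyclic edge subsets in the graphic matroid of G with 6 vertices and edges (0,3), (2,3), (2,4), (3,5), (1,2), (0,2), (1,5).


An independent set in a graphic matroid is an acyclic edge subset.
G has 6 vertices and 7 edges.
Enumerate all 2^7 = 128 subsets, checking for acyclicity.
Total independent sets = 104.

104


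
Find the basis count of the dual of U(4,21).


The dual of U(r,n) is U(n-r, n) = U(17,21).
Bases of U(17,21) are all (17)-element subsets.
|B(M*)| = C(21,17) = 5985.

5985


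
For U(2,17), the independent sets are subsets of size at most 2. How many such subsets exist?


Independent sets of U(2,17) are all subsets of size <= 2.
Count = C(17,0) + C(17,1) + C(17,2)
     = 1 + 17 + 136
     = 154.

154


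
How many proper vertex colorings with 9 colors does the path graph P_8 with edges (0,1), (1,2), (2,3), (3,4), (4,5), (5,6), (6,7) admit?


P(P_8, k) = k * (k-1)^(7).
P(9) = 9 * 8^7 = 9 * 2097152 = 18874368.

18874368


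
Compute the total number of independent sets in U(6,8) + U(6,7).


For a direct sum, |I(M1+M2)| = |I(M1)| * |I(M2)|.
|I(U(6,8))| = sum C(8,k) for k=0..6 = 247.
|I(U(6,7))| = sum C(7,k) for k=0..6 = 127.
Total = 247 * 127 = 31369.

31369


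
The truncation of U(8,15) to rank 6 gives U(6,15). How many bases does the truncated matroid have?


Truncating U(8,15) to rank 6 gives U(6,15).
Bases of U(6,15) are all 6-element subsets of 15 elements.
Number of bases = C(15,6) = 5005.

5005


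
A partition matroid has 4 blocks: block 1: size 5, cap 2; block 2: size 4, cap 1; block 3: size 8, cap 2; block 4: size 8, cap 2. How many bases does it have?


A basis picks exactly ci elements from block i.
Number of bases = product of C(|Si|, ci).
= C(5,2) * C(4,1) * C(8,2) * C(8,2)
= 10 * 4 * 28 * 28
= 31360.

31360


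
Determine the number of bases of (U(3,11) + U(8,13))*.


(M1+M2)* = M1* + M2*.
M1* = U(8,11), bases: C(11,8) = 165.
M2* = U(5,13), bases: C(13,5) = 1287.
|B(M*)| = 165 * 1287 = 212355.

212355


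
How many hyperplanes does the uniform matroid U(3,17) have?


Hyperplanes of U(3,17) are flats of rank 2.
In a uniform matroid, these are exactly the (2)-element subsets.
Count = C(17,2) = (17 * 16) / (1 * 2) = 136.

136


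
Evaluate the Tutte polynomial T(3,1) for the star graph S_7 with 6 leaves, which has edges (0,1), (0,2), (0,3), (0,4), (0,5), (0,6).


A star on 7 vertices is a tree with 6 edges.
T(x,y) = x^(6) for any tree.
T(3,1) = 3^6 = 729.

729


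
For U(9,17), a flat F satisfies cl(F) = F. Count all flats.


Flats of U(9,17): every subset of size < 9 is a flat, plus E itself.
Count = C(17,0) + C(17,1) + C(17,2) + C(17,3) + C(17,4) + C(17,5) + C(17,6) + C(17,7) + C(17,8) + 1
     = 1 + 17 + 136 + 680 + 2380 + 6188 + 12376 + 19448 + 24310 + 1
     = 65537.

65537


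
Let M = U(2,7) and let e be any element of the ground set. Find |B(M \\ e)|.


Deleting e from U(2,7) gives U(2,6) since n > r.
Bases of U(2,6) = C(6,2) = (6 * 5) / (1 * 2) = 15.

15


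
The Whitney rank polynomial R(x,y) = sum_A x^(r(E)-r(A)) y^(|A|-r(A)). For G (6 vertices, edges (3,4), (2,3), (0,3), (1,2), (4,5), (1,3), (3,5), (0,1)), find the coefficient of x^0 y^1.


R(x,y) = sum over A in 2^E of x^(r(E)-r(A)) * y^(|A|-r(A)).
G has 6 vertices, 8 edges. r(E) = 5.
Enumerate all 2^8 = 256 subsets.
Count subsets with r(E)-r(A)=0 and |A|-r(A)=1: 23.

23


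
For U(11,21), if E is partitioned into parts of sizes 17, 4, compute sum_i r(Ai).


r(Ai) = min(|Ai|, 11) for each part.
Sum = min(17,11) + min(4,11)
    = 11 + 4
    = 15.

15


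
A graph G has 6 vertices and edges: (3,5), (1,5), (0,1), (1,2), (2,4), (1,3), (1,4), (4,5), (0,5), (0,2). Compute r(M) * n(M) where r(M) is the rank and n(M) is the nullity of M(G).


r(M) = |V| - c = 6 - 1 = 5.
nullity = |E| - r(M) = 10 - 5 = 5.
Product = 5 * 5 = 25.

25


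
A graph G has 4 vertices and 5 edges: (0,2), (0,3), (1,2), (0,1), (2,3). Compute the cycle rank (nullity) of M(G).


Cycle rank (nullity) = |E| - r(M) = |E| - (|V| - c).
|E| = 5, |V| = 4, c = 1.
Nullity = 5 - (4 - 1) = 5 - 3 = 2.

2


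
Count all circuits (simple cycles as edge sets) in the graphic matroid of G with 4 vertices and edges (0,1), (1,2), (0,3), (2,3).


A circuit in a graphic matroid = edge set of a simple cycle.
G has 4 vertices and 4 edges.
Enumerating all minimal edge subsets forming cycles...
Total circuits found: 1.

1


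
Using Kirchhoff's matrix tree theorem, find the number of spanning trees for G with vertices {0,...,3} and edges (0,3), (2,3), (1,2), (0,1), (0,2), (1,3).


By Kirchhoff's matrix tree theorem, the number of spanning trees equals
the determinant of any cofactor of the Laplacian matrix L.
G has 4 vertices and 6 edges.
Computing the (3 x 3) cofactor determinant gives 16.

16


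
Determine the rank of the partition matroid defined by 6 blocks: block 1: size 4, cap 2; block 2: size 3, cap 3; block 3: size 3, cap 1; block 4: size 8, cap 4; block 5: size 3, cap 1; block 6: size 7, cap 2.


Rank of a partition matroid = sum of min(|Si|, ci) for each block.
= min(4,2) + min(3,3) + min(3,1) + min(8,4) + min(3,1) + min(7,2)
= 2 + 3 + 1 + 4 + 1 + 2
= 13.

13


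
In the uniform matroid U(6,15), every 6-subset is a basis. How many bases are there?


Bases of U(6,15) are all 6-element subsets of the 15-element ground set.
Number of bases = C(15,6).
C(15,6) = 15! / (6! * 9!) = 5005.

5005


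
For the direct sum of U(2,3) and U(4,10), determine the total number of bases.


Bases of a direct sum M1 + M2: |B| = |B(M1)| * |B(M2)|.
|B(U(2,3))| = C(3,2) = 3.
|B(U(4,10))| = C(10,4) = 210.
Total bases = 3 * 210 = 630.

630


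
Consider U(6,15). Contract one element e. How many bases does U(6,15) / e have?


Contracting e from U(6,15) gives U(5,14).
Bases of U(5,14) = C(14,5) = 14! / (5! * 9!) = 2002.

2002


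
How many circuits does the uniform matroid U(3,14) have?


In U(3,14), circuits are the (4)-element subsets.
Any set of 4 elements is dependent, and removing any one element gives
an independent set of size 3, so it is a minimal dependent set.
Number of circuits = (14 choose 4) = 1001.

1001


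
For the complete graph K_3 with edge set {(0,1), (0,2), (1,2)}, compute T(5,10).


T(K_3; x,y) = x^2 + x + y.
T(5,10) = 25 + 5 + 10 = 40.

40


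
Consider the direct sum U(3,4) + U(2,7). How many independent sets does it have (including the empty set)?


For a direct sum, |I(M1+M2)| = |I(M1)| * |I(M2)|.
|I(U(3,4))| = sum C(4,k) for k=0..3 = 15.
|I(U(2,7))| = sum C(7,k) for k=0..2 = 29.
Total = 15 * 29 = 435.

435


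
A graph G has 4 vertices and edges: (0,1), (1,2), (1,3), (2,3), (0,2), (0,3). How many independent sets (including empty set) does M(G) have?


An independent set in a graphic matroid is an acyclic edge subset.
G has 4 vertices and 6 edges.
Enumerate all 2^6 = 64 subsets, checking for acyclicity.
Total independent sets = 38.

38


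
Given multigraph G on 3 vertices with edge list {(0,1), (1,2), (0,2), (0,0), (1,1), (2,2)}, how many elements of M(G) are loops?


In a graphic matroid, a loop is a self-loop edge (u,u) with rank 0.
Examining all 6 edges for self-loops...
Self-loops found: (0,0), (1,1), (2,2)
Number of loops = 3.

3


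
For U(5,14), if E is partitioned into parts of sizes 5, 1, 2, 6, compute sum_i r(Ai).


r(Ai) = min(|Ai|, 5) for each part.
Sum = min(5,5) + min(1,5) + min(2,5) + min(6,5)
    = 5 + 1 + 2 + 5
    = 13.

13


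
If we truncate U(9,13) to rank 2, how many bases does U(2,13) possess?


Truncating U(9,13) to rank 2 gives U(2,13).
Bases of U(2,13) are all 2-element subsets of 13 elements.
Number of bases = (13 choose 2) = 78.

78


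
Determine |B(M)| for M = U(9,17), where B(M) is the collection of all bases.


Bases of U(9,17) are all 9-element subsets of the 17-element ground set.
Number of bases = C(17,9).
C(17,9) = 24310.

24310


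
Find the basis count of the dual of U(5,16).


The dual of U(r,n) is U(n-r, n) = U(11,16).
Bases of U(11,16) are all (11)-element subsets.
|B(M*)| = (16 choose 11) = 4368.

4368


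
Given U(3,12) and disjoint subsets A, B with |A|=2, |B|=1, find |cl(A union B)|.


|A union B| = 2 + 1 = 3 (disjoint).
In U(3,12), cl(S) = S if |S| < 3, else cl(S) = E.
Since 3 >= 3, cl(A union B) = E.
|cl(A union B)| = 12.

12


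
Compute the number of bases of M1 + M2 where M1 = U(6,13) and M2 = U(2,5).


Bases of a direct sum M1 + M2: |B| = |B(M1)| * |B(M2)|.
|B(U(6,13))| = C(13,6) = 1716.
|B(U(2,5))| = C(5,2) = 10.
Total bases = 1716 * 10 = 17160.

17160


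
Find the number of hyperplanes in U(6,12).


Hyperplanes of U(6,12) are flats of rank 5.
In a uniform matroid, these are exactly the (5)-element subsets.
Count = C(12,5) = 792.

792


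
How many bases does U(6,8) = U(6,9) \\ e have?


Deleting e from U(6,9) gives U(6,8) since n > r.
Bases of U(6,8) = C(8,6) = 28.

28


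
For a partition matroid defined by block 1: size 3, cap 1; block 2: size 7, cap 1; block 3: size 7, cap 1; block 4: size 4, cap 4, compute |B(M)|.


A basis picks exactly ci elements from block i.
Number of bases = product of C(|Si|, ci).
= C(3,1) * C(7,1) * C(7,1) * C(4,4)
= 3 * 7 * 7 * 1
= 147.

147


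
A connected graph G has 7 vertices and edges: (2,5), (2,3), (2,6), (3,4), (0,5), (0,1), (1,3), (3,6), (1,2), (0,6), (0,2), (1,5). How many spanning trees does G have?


By Kirchhoff's matrix tree theorem, the number of spanning trees equals
the determinant of any cofactor of the Laplacian matrix L.
G has 7 vertices and 12 edges.
Computing the (6 x 6) cofactor determinant gives 209.

209


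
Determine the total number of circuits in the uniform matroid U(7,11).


In U(7,11), circuits are the (8)-element subsets.
Any set of 8 elements is dependent, and removing any one element gives
an independent set of size 7, so it is a minimal dependent set.
Number of circuits = (11 choose 8) = 165.

165


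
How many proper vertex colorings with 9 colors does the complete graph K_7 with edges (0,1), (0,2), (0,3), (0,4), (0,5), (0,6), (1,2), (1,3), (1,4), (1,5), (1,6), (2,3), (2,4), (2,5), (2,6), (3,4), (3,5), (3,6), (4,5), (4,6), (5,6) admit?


P(K_7, k) = k(k-1)(k-2)...(k-6).
P(9) = (9) * (8) * (7) * (6) * (5) * (4) * (3) = 181440.

181440
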